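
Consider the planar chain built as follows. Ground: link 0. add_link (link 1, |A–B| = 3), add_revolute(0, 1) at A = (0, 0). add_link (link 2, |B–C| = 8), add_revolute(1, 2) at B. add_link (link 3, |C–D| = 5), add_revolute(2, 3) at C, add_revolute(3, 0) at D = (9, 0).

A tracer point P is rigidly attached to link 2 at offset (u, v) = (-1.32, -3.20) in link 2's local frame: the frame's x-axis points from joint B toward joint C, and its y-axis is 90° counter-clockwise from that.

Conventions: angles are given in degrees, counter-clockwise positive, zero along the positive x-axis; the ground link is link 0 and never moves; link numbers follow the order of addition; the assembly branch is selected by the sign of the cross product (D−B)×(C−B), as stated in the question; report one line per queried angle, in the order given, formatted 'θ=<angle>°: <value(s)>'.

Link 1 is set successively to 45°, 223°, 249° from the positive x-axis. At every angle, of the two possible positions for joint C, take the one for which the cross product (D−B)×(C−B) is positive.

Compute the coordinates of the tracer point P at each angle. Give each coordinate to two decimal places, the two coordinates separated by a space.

A=(0,0), D=(9.00,0)
θ=45°: B = A + 3.00·(cos45°, sin45°) = (2.1213, 2.1213)
θ=45°: |BD| = 7.1983
θ=45°: circle(B,8.00) ∩ circle(D,5.00): a=6.3081, h=4.9201
θ=45°:   candidates: C₊=(9.5992,4.9640) cross=35.417; C₋=(6.6994,-4.4393) cross=-35.417
θ=45°:   branch + wants cross > 0 → take C=(9.5992,4.9640) (cross=35.417)
θ=45°: ex = (C−B)/|BC| = (0.9347,0.3553); ey = (-0.3553,0.9347)
θ=45°: P = B + -1.32·ex + -3.20·ey = (2.0245,-1.3389)
θ=223°: B = A + 3.00·(cos223°, sin223°) = (-2.1941, -2.0460)
θ=223°: |BD| = 11.3795
θ=223°: circle(B,8.00) ∩ circle(D,5.00): a=7.4034, h=3.0315
θ=223°:   candidates: C₊=(4.5436,2.2672) cross=34.497; C₋=(5.6337,-3.6970) cross=-34.497
θ=223°:   branch + wants cross > 0 → take C=(4.5436,2.2672) (cross=34.497)
θ=223°: ex = (C−B)/|BC| = (0.8422,0.5392); ey = (-0.5392,0.8422)
θ=223°: P = B + -1.32·ex + -3.20·ey = (-1.5805,-5.4527)
θ=249°: B = A + 3.00·(cos249°, sin249°) = (-1.0751, -2.8007)
θ=249°: |BD| = 10.4571
θ=249°: circle(B,8.00) ∩ circle(D,5.00): a=7.0933, h=3.6993
θ=249°:   candidates: C₊=(4.7683,2.6632) cross=38.684; C₋=(6.7499,-4.4651) cross=-38.684
θ=249°:   branch + wants cross > 0 → take C=(4.7683,2.6632) (cross=38.684)
θ=249°: ex = (C−B)/|BC| = (0.7304,0.6830); ey = (-0.6830,0.7304)
θ=249°: P = B + -1.32·ex + -3.20·ey = (0.1463,-6.0397)

θ=45°: 2.02 -1.34
θ=223°: -1.58 -5.45
θ=249°: 0.15 -6.04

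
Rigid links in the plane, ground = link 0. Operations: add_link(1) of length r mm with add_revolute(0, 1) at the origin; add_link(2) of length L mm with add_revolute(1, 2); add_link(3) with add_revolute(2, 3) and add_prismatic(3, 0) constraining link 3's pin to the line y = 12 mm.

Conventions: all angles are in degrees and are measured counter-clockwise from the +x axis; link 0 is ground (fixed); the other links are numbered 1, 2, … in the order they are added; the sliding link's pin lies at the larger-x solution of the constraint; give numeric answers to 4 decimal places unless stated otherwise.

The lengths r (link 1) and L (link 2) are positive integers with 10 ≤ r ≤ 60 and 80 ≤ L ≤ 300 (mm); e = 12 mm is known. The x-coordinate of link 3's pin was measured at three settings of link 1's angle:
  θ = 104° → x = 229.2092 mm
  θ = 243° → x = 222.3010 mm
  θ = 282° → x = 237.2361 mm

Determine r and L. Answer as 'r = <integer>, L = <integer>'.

constraint per measurement: (x − r cos θ)² + (r sin θ − e)² = L²
subtracting the θ₁ and θ₂ equations cancels the r² and L² terms:
r = (x₁² − x₂²) / (2[(x₁cos θ₁ + e sin θ₁) − (x₂cos θ₂ + e sin θ₂)]) = 22.9999 → r = 23
L² = (x₁ − r cos θ₁)² + (r sin θ₁ − e)² = 55224.9874 → L = 235.0000 → L = 235
check at θ₃=282°: x = 237.2361 (printed 237.2361) ✓

r = 23, L = 235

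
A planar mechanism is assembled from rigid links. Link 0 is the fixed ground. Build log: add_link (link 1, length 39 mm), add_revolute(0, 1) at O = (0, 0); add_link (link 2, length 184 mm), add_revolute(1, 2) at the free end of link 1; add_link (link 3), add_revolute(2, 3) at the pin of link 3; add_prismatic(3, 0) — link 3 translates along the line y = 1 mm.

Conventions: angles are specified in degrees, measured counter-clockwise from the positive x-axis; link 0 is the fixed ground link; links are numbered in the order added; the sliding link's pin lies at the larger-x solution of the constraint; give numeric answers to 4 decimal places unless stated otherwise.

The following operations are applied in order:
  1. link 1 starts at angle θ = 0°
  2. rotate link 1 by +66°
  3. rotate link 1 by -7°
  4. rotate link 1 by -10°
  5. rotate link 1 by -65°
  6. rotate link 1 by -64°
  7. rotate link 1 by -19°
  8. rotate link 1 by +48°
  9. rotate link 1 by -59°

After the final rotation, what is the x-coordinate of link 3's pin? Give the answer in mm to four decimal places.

geometry: r = 39 mm, L = 184 mm, e = 1 mm; θ starts at 0°
rotate link 1 by +66°: θ ← 0° +66° = 66°
rotate link 1 by -7°: θ ← 66° -7° = 59°
rotate link 1 by -10°: θ ← 59° -10° = 49°
rotate link 1 by -65°: θ ← 49° -65° = -16°
rotate link 1 by -64°: θ ← -16° -64° = -80°
rotate link 1 by -19°: θ ← -80° -19° = -99°
rotate link 1 by +48°: θ ← -99° +48° = -51°
rotate link 1 by -59°: θ ← -51° -59° = -110°
crank pin P = (r cos θ, r sin θ) = (-13.338786, -36.648012)
h = r sin θ − e = -36.648012 − 1 = -37.648012
x = r cos θ + √(L² − h²) = -13.338786 + 180.107266 = 166.768480

166.7685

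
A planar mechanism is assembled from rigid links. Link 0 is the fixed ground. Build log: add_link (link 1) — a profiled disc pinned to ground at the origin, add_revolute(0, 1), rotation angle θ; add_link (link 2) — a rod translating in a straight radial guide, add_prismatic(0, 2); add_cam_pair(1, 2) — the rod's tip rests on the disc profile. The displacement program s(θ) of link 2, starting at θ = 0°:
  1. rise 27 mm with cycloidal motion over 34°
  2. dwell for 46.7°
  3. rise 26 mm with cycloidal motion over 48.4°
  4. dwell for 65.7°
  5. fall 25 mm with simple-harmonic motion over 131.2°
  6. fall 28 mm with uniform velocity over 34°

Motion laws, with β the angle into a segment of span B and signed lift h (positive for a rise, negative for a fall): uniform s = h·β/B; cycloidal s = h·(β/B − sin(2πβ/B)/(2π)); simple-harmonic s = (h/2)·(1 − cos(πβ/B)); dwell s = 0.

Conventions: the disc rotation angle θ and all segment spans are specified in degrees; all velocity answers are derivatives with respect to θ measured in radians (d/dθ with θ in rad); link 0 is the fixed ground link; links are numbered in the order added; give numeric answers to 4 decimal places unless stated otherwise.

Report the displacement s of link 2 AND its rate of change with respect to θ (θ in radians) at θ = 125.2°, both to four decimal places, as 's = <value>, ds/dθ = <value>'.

seg 1 [0°–34°] cycloidal, h=27: full span → s += 27 → s = 27.0000
seg 2 [34°–80.7°] dwell: s stays 27.0000
seg 3 [80.7°–129.1°] cycloidal, h=26: θ=125.2° here. β=44.5, B=48.4. 26·(0.9194 − sin(2π·0.9194)/(2π)) = 25.9116 → s = 52.9116
velocity in seg [80.7°–129.1°] (cycloidal), θ in radians: β = 44.5° = 0.7767 rad, B = 48.4° = 0.8447 rad; ds/dθ = (h/B)(1 − cos(2πβ/B)) = (26/0.8447)(1 − cos(2π·0.9194)) = 3.861198 mm/rad

s = 52.9116, ds/dθ = 3.8612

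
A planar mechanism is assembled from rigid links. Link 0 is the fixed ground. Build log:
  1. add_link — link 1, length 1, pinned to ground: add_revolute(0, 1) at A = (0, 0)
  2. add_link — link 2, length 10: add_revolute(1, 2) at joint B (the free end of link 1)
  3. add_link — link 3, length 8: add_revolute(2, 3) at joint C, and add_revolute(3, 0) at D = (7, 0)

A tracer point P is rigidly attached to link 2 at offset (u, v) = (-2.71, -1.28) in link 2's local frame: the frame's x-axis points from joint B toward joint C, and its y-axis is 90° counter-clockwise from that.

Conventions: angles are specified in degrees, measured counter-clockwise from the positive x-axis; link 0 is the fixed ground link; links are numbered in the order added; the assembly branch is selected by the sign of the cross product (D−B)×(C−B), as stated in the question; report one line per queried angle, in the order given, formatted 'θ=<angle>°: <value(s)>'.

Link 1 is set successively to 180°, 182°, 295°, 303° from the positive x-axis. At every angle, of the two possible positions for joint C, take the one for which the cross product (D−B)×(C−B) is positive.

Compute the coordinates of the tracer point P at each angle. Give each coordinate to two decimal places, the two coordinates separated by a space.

A=(0,0), D=(7.00,0)
θ=180°: B = A + 1.00·(cos180°, sin180°) = (-1.0000, 0.0000)
θ=180°: |BD| = 8.0000
θ=180°: circle(B,10.00) ∩ circle(D,8.00): a=6.2500, h=7.8062
θ=180°:   candidates: C₊=(5.2500,7.8062) cross=62.450; C₋=(5.2500,-7.8062) cross=-62.450
θ=180°:   branch + wants cross > 0 → take C=(5.2500,7.8062) (cross=62.450)
θ=180°: ex = (C−B)/|BC| = (0.6250,0.7806); ey = (-0.7806,0.6250)
θ=180°: P = B + -2.71·ex + -1.28·ey = (-1.6946,-2.9155)
θ=182°: B = A + 1.00·(cos182°, sin182°) = (-0.9994, -0.0349)
θ=182°: |BD| = 7.9995
θ=182°: circle(B,10.00) ∩ circle(D,8.00): a=6.2499, h=7.8063
θ=182°:   candidates: C₊=(5.2164,7.7986) cross=62.447; C₋=(5.2845,-7.8139) cross=-62.447
θ=182°:   branch + wants cross > 0 → take C=(5.2164,7.7986) (cross=62.447)
θ=182°: ex = (C−B)/|BC| = (0.6216,0.7834); ey = (-0.7834,0.6216)
θ=182°: P = B + -2.71·ex + -1.28·ey = (-1.6812,-2.9534)
θ=295°: B = A + 1.00·(cos295°, sin295°) = (0.4226, -0.9063)
θ=295°: |BD| = 6.6395
θ=295°: circle(B,10.00) ∩ circle(D,8.00): a=6.0308, h=7.9768
θ=295°:   candidates: C₊=(5.3081,7.8191) cross=52.962; C₋=(7.4858,-7.9852) cross=-52.962
θ=295°:   branch + wants cross > 0 → take C=(5.3081,7.8191) (cross=52.962)
θ=295°: ex = (C−B)/|BC| = (0.4886,0.8725); ey = (-0.8725,0.4886)
θ=295°: P = B + -2.71·ex + -1.28·ey = (0.2155,-3.8962)
θ=303°: B = A + 1.00·(cos303°, sin303°) = (0.5446, -0.8387)
θ=303°: |BD| = 6.5096
θ=303°: circle(B,10.00) ∩ circle(D,8.00): a=6.0199, h=7.9850
θ=303°:   candidates: C₊=(5.4857,7.8554) cross=51.979; C₋=(7.5432,-7.9815) cross=-51.979
θ=303°:   branch + wants cross > 0 → take C=(5.4857,7.8554) (cross=51.979)
θ=303°: ex = (C−B)/|BC| = (0.4941,0.8694); ey = (-0.8694,0.4941)
θ=303°: P = B + -2.71·ex + -1.28·ey = (0.3185,-3.8272)

θ=180°: -1.69 -2.92
θ=182°: -1.68 -2.95
θ=295°: 0.22 -3.90
θ=303°: 0.32 -3.83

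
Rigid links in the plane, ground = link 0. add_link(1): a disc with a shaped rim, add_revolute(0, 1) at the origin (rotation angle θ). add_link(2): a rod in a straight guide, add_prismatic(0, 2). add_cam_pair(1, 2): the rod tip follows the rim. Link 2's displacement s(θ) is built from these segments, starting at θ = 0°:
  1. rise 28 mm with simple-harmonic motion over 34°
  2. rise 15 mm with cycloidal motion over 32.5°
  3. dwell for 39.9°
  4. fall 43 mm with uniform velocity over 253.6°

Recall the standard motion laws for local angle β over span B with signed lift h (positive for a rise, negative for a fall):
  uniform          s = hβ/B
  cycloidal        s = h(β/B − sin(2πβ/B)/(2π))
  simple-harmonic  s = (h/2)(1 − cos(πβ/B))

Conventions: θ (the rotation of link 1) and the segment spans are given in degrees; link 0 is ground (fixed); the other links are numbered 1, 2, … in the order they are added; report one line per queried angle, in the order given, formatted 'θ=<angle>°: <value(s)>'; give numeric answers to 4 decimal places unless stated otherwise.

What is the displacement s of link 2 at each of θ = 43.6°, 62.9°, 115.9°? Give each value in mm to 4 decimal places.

segment 1 (0° to 34°, simple-harmonic, h = 28) is passed completely: s = 0.0000 + (28) = 28.0000
θ = 43.6° falls in segment 2 (34° to 66.5°, cycloidal, h = 15): β = 43.6 − 34 = 9.6°, B = 32.5°; Δs = 15·(0.2954 − sin(2π·0.2954)/(2π)) = 2.1399; s = 28.0000 + 2.1399 = 30.1399
θ = 62.9° falls in segment 2 (34° to 66.5°, cycloidal, h = 15): β = 62.9 − 34 = 28.9°, B = 32.5°; Δs = 15·(0.8892 − sin(2π·0.8892)/(2π)) = 14.8691; s = 28.0000 + 14.8691 = 42.8691
segment 2 (34° to 66.5°, cycloidal, h = 15) is passed completely: s = 28.0000 + (15) = 43.0000
segment 3 (66.5° to 106.4°, dwell): s unchanged at 43.0000
θ = 115.9° falls in segment 4 (106.4° to 360°, uniform, h = -43): β = 115.9 − 106.4 = 9.5°, B = 253.6°; Δs = -43·9.5/253.6 = -1.6108; s = 43.0000 − 1.6108 = 41.3892

θ=43.6°: 30.1399
θ=62.9°: 42.8691
θ=115.9°: 41.3892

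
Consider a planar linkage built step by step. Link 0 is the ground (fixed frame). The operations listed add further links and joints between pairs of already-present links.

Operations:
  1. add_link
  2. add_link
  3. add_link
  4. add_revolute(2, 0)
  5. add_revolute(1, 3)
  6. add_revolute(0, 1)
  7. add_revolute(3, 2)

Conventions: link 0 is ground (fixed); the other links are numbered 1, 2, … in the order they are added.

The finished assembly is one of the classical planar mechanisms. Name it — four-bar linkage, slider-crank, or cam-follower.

links: 4 (incl. ground); joints: 4 revolute, 0 prismatic, 0 higher (cam) pair, forming one closed loop
4 links in a single 4R loop → four-bar linkage

four-bar linkage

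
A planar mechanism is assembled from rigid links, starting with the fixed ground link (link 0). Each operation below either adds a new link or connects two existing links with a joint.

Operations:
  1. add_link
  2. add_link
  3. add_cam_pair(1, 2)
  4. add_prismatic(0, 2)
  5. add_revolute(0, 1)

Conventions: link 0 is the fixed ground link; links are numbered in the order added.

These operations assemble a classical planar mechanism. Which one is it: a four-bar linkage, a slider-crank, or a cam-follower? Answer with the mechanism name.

links: 3 (incl. ground); joints: 1 revolute, 1 prismatic, 1 higher (cam) pair, forming one closed loop
3 links, revolute + prismatic + higher pair in one loop → cam-follower

cam-follower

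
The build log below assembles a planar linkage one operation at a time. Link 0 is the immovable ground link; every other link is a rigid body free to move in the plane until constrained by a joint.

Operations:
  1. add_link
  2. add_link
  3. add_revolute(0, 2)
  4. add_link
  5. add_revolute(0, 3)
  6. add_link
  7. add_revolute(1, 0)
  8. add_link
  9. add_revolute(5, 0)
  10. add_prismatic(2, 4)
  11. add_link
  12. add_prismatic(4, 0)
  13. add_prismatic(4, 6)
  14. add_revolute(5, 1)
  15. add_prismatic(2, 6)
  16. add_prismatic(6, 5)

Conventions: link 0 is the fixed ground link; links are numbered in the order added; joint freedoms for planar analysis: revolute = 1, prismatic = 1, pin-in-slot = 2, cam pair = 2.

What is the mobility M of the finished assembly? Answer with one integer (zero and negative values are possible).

link 0 = ground. State L|J1|J2 = 1|0|0
+link1  2|0|0
+link2  3|0|0
R(0,2) f=1→J1  3|1|0
+link3  4|1|0
R(0,3) f=1→J1  4|2|0
+link4  5|2|0
R(1,0) f=1→J1  5|3|0
+link5  6|3|0
R(5,0) f=1→J1  6|4|0
P(2,4) f=1→J1  6|5|0
+link6  7|5|0
P(4,0) f=1→J1  7|6|0
P(4,6) f=1→J1  7|7|0
R(5,1) f=1→J1  7|8|0
P(2,6) f=1→J1  7|9|0
P(6,5) f=1→J1  7|10|0
M = 3(7−1)−2·10−0 = 18−20−0 = -2

M = -2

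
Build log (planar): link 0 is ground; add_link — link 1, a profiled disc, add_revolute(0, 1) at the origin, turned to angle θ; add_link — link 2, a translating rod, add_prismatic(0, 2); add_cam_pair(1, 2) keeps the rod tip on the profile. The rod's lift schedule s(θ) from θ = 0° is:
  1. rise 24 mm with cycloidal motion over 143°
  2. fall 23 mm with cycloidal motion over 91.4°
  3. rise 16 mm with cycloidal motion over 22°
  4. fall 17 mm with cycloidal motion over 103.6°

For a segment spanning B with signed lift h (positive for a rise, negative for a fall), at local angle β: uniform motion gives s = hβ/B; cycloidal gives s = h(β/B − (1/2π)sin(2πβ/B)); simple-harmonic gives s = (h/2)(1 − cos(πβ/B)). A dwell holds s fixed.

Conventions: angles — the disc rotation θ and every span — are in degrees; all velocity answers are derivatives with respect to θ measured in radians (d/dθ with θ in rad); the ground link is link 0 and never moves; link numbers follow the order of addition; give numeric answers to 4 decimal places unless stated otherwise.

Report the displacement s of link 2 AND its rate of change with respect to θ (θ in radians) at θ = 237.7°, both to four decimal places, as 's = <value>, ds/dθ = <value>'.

seg 1 [0°–143°] cycloidal, h=24: full span → s += 24 → s = 24.0000
seg 2 [143°–234.4°] cycloidal, h=-23: full span → s += -23 → s = 1.0000
seg 3 [234.4°–256.4°] cycloidal, h=16: θ=237.7° here. β=3.3, B=22. 16·(0.1500 − sin(2π·0.1500)/(2π)) = 0.3399 → s = 1.3399
velocity in seg [234.4°–256.4°] (cycloidal), θ in radians: β = 3.3° = 0.0576 rad, B = 22° = 0.3840 rad; ds/dθ = (h/B)(1 − cos(2πβ/B)) = (16/0.3840)(1 − cos(2π·0.1500)) = 17.176847 mm/rad

s = 1.3399, ds/dθ = 17.1768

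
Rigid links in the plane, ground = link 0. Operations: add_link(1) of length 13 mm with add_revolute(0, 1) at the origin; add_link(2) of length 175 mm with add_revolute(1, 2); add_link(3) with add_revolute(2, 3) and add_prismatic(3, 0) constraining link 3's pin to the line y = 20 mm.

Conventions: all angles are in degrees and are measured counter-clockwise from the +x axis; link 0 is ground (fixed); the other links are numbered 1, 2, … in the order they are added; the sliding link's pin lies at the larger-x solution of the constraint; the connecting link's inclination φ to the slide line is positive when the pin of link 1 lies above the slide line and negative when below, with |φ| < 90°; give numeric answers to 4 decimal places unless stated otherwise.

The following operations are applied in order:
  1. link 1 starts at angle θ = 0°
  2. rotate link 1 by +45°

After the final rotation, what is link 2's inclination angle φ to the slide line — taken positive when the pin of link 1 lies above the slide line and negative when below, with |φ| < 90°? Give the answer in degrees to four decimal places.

geometry: r = 13 mm, L = 175 mm, e = 20 mm; θ starts at 0°
rotate link 1 by +45°: θ ← 0° +45° = 45°
h = r sin θ − e = 9.192388 − 20 = -10.807612
sin φ = h / L = -10.807612 / 175 = -0.06175778
φ = arcsin(-0.06175778) = -3.540713°

-3.5407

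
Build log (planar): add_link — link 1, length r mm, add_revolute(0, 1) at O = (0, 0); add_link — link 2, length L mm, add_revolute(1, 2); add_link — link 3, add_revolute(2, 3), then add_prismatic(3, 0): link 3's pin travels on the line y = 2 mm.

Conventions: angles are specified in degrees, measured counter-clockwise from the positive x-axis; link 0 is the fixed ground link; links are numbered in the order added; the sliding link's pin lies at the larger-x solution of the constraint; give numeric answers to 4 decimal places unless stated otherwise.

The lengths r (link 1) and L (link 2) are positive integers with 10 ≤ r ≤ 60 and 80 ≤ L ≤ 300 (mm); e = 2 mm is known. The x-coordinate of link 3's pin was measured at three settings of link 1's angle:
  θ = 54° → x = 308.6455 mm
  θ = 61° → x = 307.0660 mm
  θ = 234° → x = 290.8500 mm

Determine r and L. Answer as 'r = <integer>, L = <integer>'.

constraint per measurement: (x − r cos θ)² + (r sin θ − e)² = L²
subtracting the θ₁ and θ₂ equations cancels the r² and L² terms:
r = (x₁² − x₂²) / (2[(x₁cos θ₁ + e sin θ₁) − (x₂cos θ₂ + e sin θ₂)]) = 14.9999 → r = 15
L² = (x₁ − r cos θ₁)² + (r sin θ₁ − e)² = 89999.9855 → L = 300.0000 → L = 300
check at θ₃=234°: x = 290.8500 (printed 290.8500) ✓

r = 15, L = 300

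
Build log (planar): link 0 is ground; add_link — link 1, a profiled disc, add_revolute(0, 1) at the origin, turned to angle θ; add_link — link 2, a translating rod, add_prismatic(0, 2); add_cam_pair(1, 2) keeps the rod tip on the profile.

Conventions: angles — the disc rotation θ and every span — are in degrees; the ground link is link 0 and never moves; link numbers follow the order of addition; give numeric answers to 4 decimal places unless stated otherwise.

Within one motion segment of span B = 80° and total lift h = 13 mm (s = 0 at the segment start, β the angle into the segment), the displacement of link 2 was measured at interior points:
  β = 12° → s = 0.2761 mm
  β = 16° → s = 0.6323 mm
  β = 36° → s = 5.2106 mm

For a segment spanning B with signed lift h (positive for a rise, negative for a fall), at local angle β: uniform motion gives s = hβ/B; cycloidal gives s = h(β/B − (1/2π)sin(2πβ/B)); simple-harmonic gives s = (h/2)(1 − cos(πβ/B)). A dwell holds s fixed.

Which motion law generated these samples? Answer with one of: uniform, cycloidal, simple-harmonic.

candidates at β/B = r: uniform s = h·r (linear in β); cycloidal s = h·(r − sin(2πr)/(2π)); simple-harmonic s = (h/2)(1 − cos(πr))
β=12°: printed 0.2761 | uniform 1.9500, cycloidal 0.2761, simple-harmonic 0.7085
β=16°: printed 0.6323 | uniform 2.6000, cycloidal 0.6323, simple-harmonic 1.2414
β=36°: printed 5.2106 | uniform 5.8500, cycloidal 5.2106, simple-harmonic 5.4832
only one law matches every sample → cycloidal

cycloidal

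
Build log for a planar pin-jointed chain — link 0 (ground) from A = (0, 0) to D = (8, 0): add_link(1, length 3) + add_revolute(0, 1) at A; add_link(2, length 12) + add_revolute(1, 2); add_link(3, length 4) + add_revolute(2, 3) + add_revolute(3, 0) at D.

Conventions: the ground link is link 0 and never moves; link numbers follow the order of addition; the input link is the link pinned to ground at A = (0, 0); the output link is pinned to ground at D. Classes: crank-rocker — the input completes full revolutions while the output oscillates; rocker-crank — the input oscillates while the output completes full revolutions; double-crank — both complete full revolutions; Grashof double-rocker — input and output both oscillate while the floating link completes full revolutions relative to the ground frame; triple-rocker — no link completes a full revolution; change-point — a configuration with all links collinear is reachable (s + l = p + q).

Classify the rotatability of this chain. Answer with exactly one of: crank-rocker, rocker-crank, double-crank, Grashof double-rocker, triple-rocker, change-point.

lengths: ground=8, input=3, coupler=12, output=4
sorted: s=3 (shortest), l=12 (longest), p+q=12
s + l = 15 vs p + q = 12
s + l > p + q → non-Grashof → no link fully rotates → triple-rocker

triple-rocker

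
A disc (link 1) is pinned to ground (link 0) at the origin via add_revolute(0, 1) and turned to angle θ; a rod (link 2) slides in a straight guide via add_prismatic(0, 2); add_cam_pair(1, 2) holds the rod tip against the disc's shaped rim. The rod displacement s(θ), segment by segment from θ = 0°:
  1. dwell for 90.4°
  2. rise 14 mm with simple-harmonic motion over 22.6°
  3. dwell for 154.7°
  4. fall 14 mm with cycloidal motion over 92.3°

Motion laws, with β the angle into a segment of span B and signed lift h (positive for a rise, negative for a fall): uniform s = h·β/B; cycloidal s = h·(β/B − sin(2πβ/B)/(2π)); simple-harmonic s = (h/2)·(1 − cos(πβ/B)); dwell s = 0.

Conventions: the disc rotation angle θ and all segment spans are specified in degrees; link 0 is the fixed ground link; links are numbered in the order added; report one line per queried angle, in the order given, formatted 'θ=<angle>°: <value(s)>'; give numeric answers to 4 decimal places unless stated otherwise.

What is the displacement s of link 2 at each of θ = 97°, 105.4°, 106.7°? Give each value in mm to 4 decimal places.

segment 1 (0° to 90.4°, dwell): s unchanged at 0.0000
θ = 97° falls in segment 2 (90.4° to 113°, simple-harmonic, h = 14): β = 97 − 90.4 = 6.6°, B = 22.6°; Δs = 14/2·(1 − cos(π·0.2920)) = 2.7451; s = 0.0000 + 2.7451 = 2.7451
θ = 105.4° falls in segment 2 (90.4° to 113°, simple-harmonic, h = 14): β = 105.4 − 90.4 = 15°, B = 22.6°; Δs = 14/2·(1 − cos(π·0.6637)) = 10.4437; s = 0.0000 + 10.4437 = 10.4437
θ = 106.7° falls in segment 2 (90.4° to 113°, simple-harmonic, h = 14): β = 106.7 − 90.4 = 16.3°, B = 22.6°; Δs = 14/2·(1 − cos(π·0.7212)) = 11.4829; s = 0.0000 + 11.4829 = 11.4829

θ=97°: 2.7451
θ=105.4°: 10.4437
θ=106.7°: 11.4829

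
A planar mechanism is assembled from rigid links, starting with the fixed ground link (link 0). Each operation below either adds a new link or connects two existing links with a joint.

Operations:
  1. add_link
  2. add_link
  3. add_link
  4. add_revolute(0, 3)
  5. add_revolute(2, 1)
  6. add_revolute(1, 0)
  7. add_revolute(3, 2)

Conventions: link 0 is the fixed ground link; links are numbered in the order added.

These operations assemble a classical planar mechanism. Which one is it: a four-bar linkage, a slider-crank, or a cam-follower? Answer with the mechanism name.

links: 4 (incl. ground); joints: 4 revolute, 0 prismatic, 0 higher (cam) pair, forming one closed loop
4 links in a single 4R loop → four-bar linkage

four-bar linkage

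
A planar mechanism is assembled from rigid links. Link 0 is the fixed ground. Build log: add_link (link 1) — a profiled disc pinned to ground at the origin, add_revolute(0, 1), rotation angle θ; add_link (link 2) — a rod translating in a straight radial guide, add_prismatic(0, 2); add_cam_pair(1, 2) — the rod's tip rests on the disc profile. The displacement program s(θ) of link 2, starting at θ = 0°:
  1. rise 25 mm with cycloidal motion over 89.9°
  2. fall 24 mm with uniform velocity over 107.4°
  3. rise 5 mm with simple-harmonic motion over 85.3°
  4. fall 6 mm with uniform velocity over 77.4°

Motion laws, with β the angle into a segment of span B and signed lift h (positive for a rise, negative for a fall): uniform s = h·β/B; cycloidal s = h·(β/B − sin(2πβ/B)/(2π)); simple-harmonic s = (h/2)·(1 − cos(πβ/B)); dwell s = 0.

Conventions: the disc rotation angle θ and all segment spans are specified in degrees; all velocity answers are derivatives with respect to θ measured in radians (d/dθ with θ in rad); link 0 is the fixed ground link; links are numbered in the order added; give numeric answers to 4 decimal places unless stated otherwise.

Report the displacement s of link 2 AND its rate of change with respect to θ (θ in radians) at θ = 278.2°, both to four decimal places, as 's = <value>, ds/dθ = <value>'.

seg 1 [0°–89.9°] cycloidal, h=25: full span → s += 25 → s = 25.0000
seg 2 [89.9°–197.3°] uniform, h=-24: full span → s += -24 → s = 1.0000
seg 3 [197.3°–282.6°] simple-harmonic, h=5: θ=278.2° here. β=80.9, B=85.3. 5/2·(1 − cos(π·0.9484)) = 4.9672 → s = 5.9672
velocity in seg [197.3°–282.6°] (simple-harmonic), θ in radians: β = 80.9° = 1.4120 rad, B = 85.3° = 1.4888 rad; ds/dθ = (πh/(2B)) sin(πβ/B) = (π·5/(2·1.4888)) sin(π·0.9484) = 0.851166 mm/rad

s = 5.9672, ds/dθ = 0.8512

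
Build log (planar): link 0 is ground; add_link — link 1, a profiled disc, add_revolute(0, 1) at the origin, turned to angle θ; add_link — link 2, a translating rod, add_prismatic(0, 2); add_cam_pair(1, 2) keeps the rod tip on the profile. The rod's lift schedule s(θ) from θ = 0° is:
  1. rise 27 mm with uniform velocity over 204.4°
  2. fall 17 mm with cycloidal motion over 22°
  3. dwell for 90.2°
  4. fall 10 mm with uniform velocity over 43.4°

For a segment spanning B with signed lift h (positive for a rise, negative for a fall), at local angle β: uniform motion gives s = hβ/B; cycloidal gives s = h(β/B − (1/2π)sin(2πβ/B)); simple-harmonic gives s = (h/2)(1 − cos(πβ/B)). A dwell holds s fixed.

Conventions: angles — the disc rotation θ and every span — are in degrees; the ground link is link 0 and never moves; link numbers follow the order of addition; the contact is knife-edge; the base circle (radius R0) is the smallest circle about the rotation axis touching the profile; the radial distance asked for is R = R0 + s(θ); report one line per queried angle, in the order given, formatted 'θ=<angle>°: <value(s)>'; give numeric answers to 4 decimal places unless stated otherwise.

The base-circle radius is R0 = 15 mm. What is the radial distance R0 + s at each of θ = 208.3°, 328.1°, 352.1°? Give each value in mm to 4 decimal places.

seg 1 [0°–204.4°] uniform, h=27: full span → s += 27 → s = 27.0000
seg 2 [204.4°–226.4°] cycloidal, h=-17: θ=208.3° here. β=3.9, B=22. -17·(0.1773 − sin(2π·0.1773)/(2π)) = -0.5856 → s = 26.4144
seg 2 [204.4°–226.4°] cycloidal, h=-17: full span → s += -17 → s = 10.0000
seg 3 [226.4°–316.6°] dwell: s stays 10.0000
seg 4 [316.6°–360°] uniform, h=-10: θ=328.1° here. β=11.5, B=43.4. -10·11.5/43.4 = -2.6498 → s = 7.3502
seg 4 [316.6°–360°] uniform, h=-10: θ=352.1° here. β=35.5, B=43.4. -10·35.5/43.4 = -8.1797 → s = 1.8203
θ=208.3°: R = R0 + s = 15 + 26.4144 = 41.4144
θ=328.1°: R = R0 + s = 15 + 7.3502 = 22.3502
θ=352.1°: R = R0 + s = 15 + 1.8203 = 16.8203

θ=208.3°: 41.4144
θ=328.1°: 22.3502
θ=352.1°: 16.8203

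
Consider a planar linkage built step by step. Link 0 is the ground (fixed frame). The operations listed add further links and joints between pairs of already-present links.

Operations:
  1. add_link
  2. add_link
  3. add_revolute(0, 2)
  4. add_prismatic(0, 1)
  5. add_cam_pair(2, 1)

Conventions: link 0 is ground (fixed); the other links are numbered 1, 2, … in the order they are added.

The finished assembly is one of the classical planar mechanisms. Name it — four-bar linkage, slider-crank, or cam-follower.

links: 3 (incl. ground); joints: 1 revolute, 1 prismatic, 1 higher (cam) pair, forming one closed loop
3 links, revolute + prismatic + higher pair in one loop → cam-follower

cam-follower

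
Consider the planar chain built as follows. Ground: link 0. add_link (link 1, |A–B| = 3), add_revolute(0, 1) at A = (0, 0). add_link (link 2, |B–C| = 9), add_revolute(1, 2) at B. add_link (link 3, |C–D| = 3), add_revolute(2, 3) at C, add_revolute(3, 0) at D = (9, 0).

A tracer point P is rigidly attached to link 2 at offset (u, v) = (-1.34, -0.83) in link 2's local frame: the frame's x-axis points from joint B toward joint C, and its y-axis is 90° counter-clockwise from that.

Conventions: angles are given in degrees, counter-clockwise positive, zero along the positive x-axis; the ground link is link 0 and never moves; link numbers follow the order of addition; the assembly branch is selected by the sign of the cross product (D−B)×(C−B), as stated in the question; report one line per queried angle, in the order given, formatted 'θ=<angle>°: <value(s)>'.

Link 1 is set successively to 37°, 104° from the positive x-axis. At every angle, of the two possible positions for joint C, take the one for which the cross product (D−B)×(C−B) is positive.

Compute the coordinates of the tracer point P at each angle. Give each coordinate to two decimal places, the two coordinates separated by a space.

A=(0,0), D=(9.00,0)
θ=37°: B = A + 3.00·(cos37°, sin37°) = (2.3959, 1.8054)
θ=37°: |BD| = 6.8464
θ=37°: circle(B,9.00) ∩ circle(D,3.00): a=8.6814, h=2.3734
θ=37°:   candidates: C₊=(11.3959,1.8054) cross=16.249; C₋=(10.1442,-2.7732) cross=-16.249
θ=37°:   branch + wants cross > 0 → take C=(11.3959,1.8054) (cross=16.249)
θ=37°: ex = (C−B)/|BC| = (1.0000,0.0000); ey = (-0.0000,1.0000)
θ=37°: P = B + -1.34·ex + -0.83·ey = (1.0559,0.9754)
θ=104°: B = A + 3.00·(cos104°, sin104°) = (-0.7258, 2.9109)
θ=104°: |BD| = 10.1520
θ=104°: circle(B,9.00) ∩ circle(D,3.00): a=8.6221, h=2.5806
θ=104°:   candidates: C₊=(8.2742,2.9109) cross=26.198; C₋=(6.7944,-2.0335) cross=-26.198
θ=104°:   branch + wants cross > 0 → take C=(8.2742,2.9109) (cross=26.198)
θ=104°: ex = (C−B)/|BC| = (1.0000,0.0000); ey = (-0.0000,1.0000)
θ=104°: P = B + -1.34·ex + -0.83·ey = (-2.0658,2.0809)

θ=37°: 1.06 0.98
θ=104°: -2.07 2.08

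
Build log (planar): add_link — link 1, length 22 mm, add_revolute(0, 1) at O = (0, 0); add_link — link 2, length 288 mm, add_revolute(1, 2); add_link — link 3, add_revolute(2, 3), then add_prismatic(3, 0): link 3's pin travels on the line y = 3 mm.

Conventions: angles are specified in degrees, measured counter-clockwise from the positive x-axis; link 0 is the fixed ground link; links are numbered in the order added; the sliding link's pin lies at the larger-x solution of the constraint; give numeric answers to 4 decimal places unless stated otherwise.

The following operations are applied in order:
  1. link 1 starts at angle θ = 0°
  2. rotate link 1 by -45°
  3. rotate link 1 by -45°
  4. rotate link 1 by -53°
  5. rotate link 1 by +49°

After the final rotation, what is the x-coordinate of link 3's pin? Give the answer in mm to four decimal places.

geometry: r = 22 mm, L = 288 mm, e = 3 mm; θ starts at 0°
rotate link 1 by -45°: θ ← 0° -45° = -45°
rotate link 1 by -45°: θ ← -45° -45° = -90°
rotate link 1 by -53°: θ ← -90° -53° = -143°
rotate link 1 by +49°: θ ← -143° +49° = -94°
crank pin P = (r cos θ, r sin θ) = (-1.534642, -21.946409)
h = r sin θ − e = -21.946409 − 3 = -24.946409
x = r cos θ + √(L² − h²) = -1.534642 + 286.917543 = 285.382901

285.3829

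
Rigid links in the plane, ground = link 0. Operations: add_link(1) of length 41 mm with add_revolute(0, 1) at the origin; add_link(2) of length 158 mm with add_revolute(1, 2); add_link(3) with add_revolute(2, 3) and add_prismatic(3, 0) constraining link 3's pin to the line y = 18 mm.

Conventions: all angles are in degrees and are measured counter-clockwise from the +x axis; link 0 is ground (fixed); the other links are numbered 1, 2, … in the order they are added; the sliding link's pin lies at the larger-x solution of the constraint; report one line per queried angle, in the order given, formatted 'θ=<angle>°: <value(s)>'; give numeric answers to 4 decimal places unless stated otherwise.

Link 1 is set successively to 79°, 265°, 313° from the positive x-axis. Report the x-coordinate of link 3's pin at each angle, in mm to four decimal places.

geometry: r = 41 mm, L = 158 mm, e = 18 mm
θ=79°: crank pin P = (r cos θ, r sin θ) = (7.823169, 40.246715)
θ=79°: h = r sin θ − e = 40.246715 − 18 = 22.246715
θ=79°: x = r cos θ + √(L² − h²) = 7.823169 + 156.425969 = 164.249138
θ=265°: crank pin P = (r cos θ, r sin θ) = (-3.573385, -40.843983)
θ=265°: h = r sin θ − e = -40.843983 − 18 = -58.843983
θ=265°: x = r cos θ + √(L² − h²) = -3.573385 + 146.633508 = 143.060123
θ=313°: crank pin P = (r cos θ, r sin θ) = (27.961933, -29.985502)
θ=313°: h = r sin θ − e = -29.985502 − 18 = -47.985502
θ=313°: x = r cos θ + √(L² − h²) = 27.961933 + 150.537011 = 178.498944

θ=79°: 164.2491
θ=265°: 143.0601
θ=313°: 178.4989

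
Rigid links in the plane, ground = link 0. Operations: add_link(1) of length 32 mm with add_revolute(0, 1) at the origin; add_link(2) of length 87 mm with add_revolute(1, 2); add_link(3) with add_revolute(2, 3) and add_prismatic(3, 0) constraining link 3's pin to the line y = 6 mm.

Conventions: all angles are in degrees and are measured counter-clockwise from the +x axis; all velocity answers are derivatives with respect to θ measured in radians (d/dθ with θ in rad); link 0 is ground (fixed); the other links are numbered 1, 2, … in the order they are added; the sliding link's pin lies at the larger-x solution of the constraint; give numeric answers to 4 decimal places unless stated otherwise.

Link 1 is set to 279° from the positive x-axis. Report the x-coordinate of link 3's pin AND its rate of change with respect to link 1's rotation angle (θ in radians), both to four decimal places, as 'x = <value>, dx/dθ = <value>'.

geometry: r = 32 mm, L = 87 mm, e = 6 mm
crank pin P = (r cos θ, r sin θ) = (5.005903, -31.606027)
h = r sin θ − e = -31.606027 − 6 = -37.606027
x = r cos θ + √(L² − h²) = 5.005903 + 78.452449 = 83.458352
dx/dθ = −r sin θ − h·r cos θ/√(L² − h²) (θ in radians; h = -37.606027) = 34.005597

x = 83.4584, dx/dθ = 34.0056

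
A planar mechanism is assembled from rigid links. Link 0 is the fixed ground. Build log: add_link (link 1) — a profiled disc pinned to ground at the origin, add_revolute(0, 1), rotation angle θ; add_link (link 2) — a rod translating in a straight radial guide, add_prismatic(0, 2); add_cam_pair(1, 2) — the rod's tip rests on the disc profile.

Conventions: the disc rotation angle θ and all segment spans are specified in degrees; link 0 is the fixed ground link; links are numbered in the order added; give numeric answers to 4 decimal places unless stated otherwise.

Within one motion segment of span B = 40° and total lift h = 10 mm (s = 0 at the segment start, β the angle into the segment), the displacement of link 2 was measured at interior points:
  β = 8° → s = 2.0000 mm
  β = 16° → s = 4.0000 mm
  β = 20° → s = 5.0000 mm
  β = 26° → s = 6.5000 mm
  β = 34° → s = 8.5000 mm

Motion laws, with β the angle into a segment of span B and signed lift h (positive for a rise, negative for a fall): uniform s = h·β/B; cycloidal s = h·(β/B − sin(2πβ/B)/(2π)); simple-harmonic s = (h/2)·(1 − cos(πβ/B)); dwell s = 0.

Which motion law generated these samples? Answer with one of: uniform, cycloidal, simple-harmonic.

candidates at β/B = r: uniform s = h·r (linear in β); cycloidal s = h·(r − sin(2πr)/(2π)); simple-harmonic s = (h/2)(1 − cos(πr))
β=8°: printed 2.0000 | uniform 2.0000, cycloidal 0.4863, simple-harmonic 0.9549
β=16°: printed 4.0000 | uniform 4.0000, cycloidal 3.0645, simple-harmonic 3.4549
β=20°: printed 5.0000 | uniform 5.0000, cycloidal 5.0000, simple-harmonic 5.0000
β=26°: printed 6.5000 | uniform 6.5000, cycloidal 7.7876, simple-harmonic 7.2700
β=34°: printed 8.5000 | uniform 8.5000, cycloidal 9.7876, simple-harmonic 9.4550
only one law matches every sample → uniform

uniform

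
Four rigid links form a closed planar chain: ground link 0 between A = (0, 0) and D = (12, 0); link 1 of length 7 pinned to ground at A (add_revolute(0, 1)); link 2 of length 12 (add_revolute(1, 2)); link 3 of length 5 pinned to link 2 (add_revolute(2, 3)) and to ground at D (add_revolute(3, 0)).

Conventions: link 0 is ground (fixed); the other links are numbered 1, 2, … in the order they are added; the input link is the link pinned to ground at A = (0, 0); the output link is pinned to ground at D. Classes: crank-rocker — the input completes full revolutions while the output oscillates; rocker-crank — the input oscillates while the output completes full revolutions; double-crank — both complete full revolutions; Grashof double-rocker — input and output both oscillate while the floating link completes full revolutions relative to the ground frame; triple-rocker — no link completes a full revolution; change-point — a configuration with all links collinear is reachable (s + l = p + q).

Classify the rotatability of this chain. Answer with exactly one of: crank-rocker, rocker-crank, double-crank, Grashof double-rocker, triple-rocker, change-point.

lengths: ground=12, input=7, coupler=12, output=5
sorted: s=5 (shortest), l=12 (longest), p+q=19
s + l = 17 vs p + q = 19
s + l < p + q (Grashof) with shortest = output link → rocker-crank

rocker-crank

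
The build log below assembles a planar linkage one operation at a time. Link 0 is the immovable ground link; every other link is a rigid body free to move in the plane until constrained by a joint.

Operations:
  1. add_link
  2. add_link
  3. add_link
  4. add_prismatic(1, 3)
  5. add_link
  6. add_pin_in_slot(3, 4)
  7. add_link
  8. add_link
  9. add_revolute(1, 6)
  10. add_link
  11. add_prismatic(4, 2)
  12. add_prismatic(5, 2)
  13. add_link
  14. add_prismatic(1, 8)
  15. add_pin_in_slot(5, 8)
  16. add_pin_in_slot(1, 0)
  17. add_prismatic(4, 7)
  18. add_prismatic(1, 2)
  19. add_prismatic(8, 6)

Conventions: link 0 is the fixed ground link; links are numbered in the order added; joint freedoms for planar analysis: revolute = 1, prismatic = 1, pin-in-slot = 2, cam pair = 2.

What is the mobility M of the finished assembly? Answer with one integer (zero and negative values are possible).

link 0 = ground. State L|J1|J2 = 1|0|0
+link1  2|0|0
+link2  3|0|0
+link3  4|0|0
P(1,3) f=1→J1  4|1|0
+link4  5|1|0
PS(3,4) f=2→J2  5|1|1
+link5  6|1|1
+link6  7|1|1
R(1,6) f=1→J1  7|2|1
+link7  8|2|1
P(4,2) f=1→J1  8|3|1
P(5,2) f=1→J1  8|4|1
+link8  9|4|1
P(1,8) f=1→J1  9|5|1
PS(5,8) f=2→J2  9|5|2
PS(1,0) f=2→J2  9|5|3
P(4,7) f=1→J1  9|6|3
P(1,2) f=1→J1  9|7|3
P(8,6) f=1→J1  9|8|3
M = 3(9−1)−2·8−3 = 24−16−3 = 5

M = 5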